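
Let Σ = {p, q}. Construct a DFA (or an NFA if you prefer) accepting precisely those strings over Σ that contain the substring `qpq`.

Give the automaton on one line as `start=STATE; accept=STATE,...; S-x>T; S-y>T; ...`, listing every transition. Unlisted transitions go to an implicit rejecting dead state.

start=S0; accept=S3; S0-p>S0; S0-q>S1; S1-p>S2; S1-q>S1; S2-p>S0; S2-q>S3; S3-p>S3; S3-q>S3

States S0..S2 record the length of the longest prefix of `qpq` that matches the current input suffix. Reaching S3 means `qpq` has been seen, and we stay there forever. Accept from S3.
        p   q  
>  S0   S0  S1 
   S1   S2  S1 
   S2   S0  S3 
 * S3   S3  S3 
(> = start, * = accepting)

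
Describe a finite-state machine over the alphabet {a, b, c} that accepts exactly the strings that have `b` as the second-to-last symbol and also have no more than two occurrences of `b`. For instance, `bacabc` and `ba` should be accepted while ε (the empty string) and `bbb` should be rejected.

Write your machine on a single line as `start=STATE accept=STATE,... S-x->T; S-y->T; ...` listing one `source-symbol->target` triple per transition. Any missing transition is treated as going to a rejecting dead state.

Build one automaton per condition and run them in lockstep. One (13 states) tracks the last 2 symbols read; the other (4 states) tracks the count of `b`s, saturating at 3. Each combined state is a pair, one component from each; accept when both components accept. After merging equivalent states the machine shrinks.
With 8 states:
        a   b   c  
>  q0   q0  q1  q0 
   q1   q2  q3  q2 
 * q2   q4  q5  q4 
 * q3   q6  q7  q6 
   q4   q4  q5  q4 
   q5   q6  q7  q6 
 * q6   q7  q7  q7 
   q7   q7  q7  q7 
(> = start, * = accepting)

start=q0; accept=q2,q3,q6; q0-a->q0; q0-b->q1; q0-c->q0; q1-a->q2; q1-b->q3; q1-c->q2; q2-a->q4; q2-b->q5; q2-c->q4; q3-a->q6; q3-b->q7; q3-c->q6; q4-a->q4; q4-b->q5; q4-c->q4; q5-a->q6; q5-b->q7; q5-c->q6; q6-a->q7; q6-b->q7; q6-c->q7; q7-a->q7; q7-b->q7; q7-c->q7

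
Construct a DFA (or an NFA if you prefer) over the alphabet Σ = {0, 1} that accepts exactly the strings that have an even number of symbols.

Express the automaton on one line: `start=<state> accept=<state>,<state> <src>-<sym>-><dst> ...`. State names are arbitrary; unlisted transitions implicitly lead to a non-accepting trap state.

Count input length modulo 2: every symbol advances one step around the cycle q0 → q1 → q0. Accept at q0.
With 2 states:
        0   1  
>* q0   q1  q1 
   q1   q0  q0 
(> = start, * = accepting)

start=q0 accept=q0 q0-0->q1 q0-1->q1 q1-0->q0 q1-1->q0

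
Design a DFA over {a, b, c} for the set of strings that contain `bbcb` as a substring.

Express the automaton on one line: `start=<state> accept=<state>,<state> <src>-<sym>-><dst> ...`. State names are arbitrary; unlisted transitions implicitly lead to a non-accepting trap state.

start=S0 accept=S4 S0-a->S0 S0-b->S1 S0-c->S0 S1-a->S0 S1-b->S2 S1-c->S0 S2-a->S0 S2-b->S2 S2-c->S3 S3-a->S0 S3-b->S4 S3-c->S0 S4-a->S4 S4-b->S4 S4-c->S4

Track how much of `bbcb` has been matched so far: state S0 is no progress, S4 is the absorbing accept state reached once `bbcb` has occurred. Intermediate states record partial matches; on a mismatch, fall back to the longest reusable overlap.
With 5 states:
        a   b   c  
>  S0   S0  S1  S0 
   S1   S0  S2  S0 
   S2   S0  S2  S3 
   S3   S0  S4  S0 
 * S4   S4  S4  S4 
(> = start, * = accepting)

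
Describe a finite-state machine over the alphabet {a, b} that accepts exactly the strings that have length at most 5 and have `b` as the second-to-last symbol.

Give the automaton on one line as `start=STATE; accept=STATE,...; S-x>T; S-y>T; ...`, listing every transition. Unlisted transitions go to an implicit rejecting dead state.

Run two small machines in parallel and take their product. The first has 7 states tracking the input length, saturating at 6; the second has 7 states tracking the last 2 symbols read. A product state is a pair (one from each), accepting exactly when both do.
A 23-state machine:
          a    b  
>  S0     S1   S2 
   S1     S3   S4 
   S2     S5   S6 
   S3     S7   S8 
   S4     S9  S10 
 * S5     S7   S8 
 * S6     S9  S10 
   S7    S11  S12 
   S8    S13  S14 
 * S9    S11  S12 
 * S10   S13  S14 
   S11   S15  S16 
   S12   S17  S18 
 * S13   S15  S16 
 * S14   S17  S18 
   S15   S19  S20 
   S16   S21  S22 
 * S17   S19  S20 
 * S18   S21  S22 
   S19   S19  S20 
   S20   S21  S22 
   S21   S19  S20 
   S22   S21  S22 
(> = start, * = accepting)

start=S0; accept=S5,S6,S9,S10,S13,S14,S17,S18; S0-a>S1; S0-b>S2; S1-a>S3; S1-b>S4; S2-a>S5; S2-b>S6; S3-a>S7; S3-b>S8; S4-a>S9; S4-b>S10; S5-a>S7; S5-b>S8; S6-a>S9; S6-b>S10; S7-a>S11; S7-b>S12; S8-a>S13; S8-b>S14; S9-a>S11; S9-b>S12; S10-a>S13; S10-b>S14; S11-a>S15; S11-b>S16; S12-a>S17; S12-b>S18; S13-a>S15; S13-b>S16; S14-a>S17; S14-b>S18; S15-a>S19; S15-b>S20; S16-a>S21; S16-b>S22; S17-a>S19; S17-b>S20; S18-a>S21; S18-b>S22; S19-a>S19; S19-b>S20; S20-a>S21; S20-b>S22; S21-a>S19; S21-b>S20; S22-a>S21; S22-b>S22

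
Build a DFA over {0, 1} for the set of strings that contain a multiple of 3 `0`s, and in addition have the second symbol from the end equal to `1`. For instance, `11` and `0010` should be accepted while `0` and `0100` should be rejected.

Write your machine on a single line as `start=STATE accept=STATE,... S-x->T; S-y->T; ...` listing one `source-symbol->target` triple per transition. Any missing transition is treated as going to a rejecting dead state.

Build one automaton per condition and run them in lockstep. The first has 3 states tracking the count of `0`s modulo 3; the second has 7 states tracking the last 2 symbols read. A product state is a pair (one from each), accepting exactly when both do.
15 states suffice.
          0    1  
>  s0     s1   s2 
   s1     s3   s4 
   s2     s5   s6 
   s3     s7   s8 
   s4     s9  s10 
   s5     s3   s4 
 * s6     s5   s6 
   s7    s11  s12 
   s8    s13  s14 
   s9     s7   s8 
   s10    s9  s10 
   s11    s3   s4 
   s12    s5   s6 
 * s13   s11  s12 
   s14   s13  s14 
(> = start, * = accepting)

start=s0; accept=s6,s13; s0-0->s1; s0-1->s2; s1-0->s3; s1-1->s4; s2-0->s5; s2-1->s6; s3-0->s7; s3-1->s8; s4-0->s9; s4-1->s10; s5-0->s3; s5-1->s4; s6-0->s5; s6-1->s6; s7-0->s11; s7-1->s12; s8-0->s13; s8-1->s14; s9-0->s7; s9-1->s8; s10-0->s9; s10-1->s10; s11-0->s3; s11-1->s4; s12-0->s5; s12-1->s6; s13-0->s11; s13-1->s12; s14-0->s13; s14-1->s14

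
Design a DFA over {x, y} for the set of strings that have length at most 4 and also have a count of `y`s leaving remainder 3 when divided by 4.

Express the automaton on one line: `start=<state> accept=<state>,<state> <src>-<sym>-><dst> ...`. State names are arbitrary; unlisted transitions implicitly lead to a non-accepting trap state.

start=q0 accept=q9,q13 q0-x->q1 q0-y->q2 q1-x->q3 q1-y->q4 q2-x->q4 q2-y->q5 q3-x->q6 q3-y->q7 q4-x->q7 q4-y->q8 q5-x->q8 q5-y->q9 q6-x->q10 q6-y->q11 q7-x->q11 q7-y->q12 q8-x->q12 q8-y->q13 q9-x->q13 q9-y->q10 q10-x->q14 q10-y->q15 q11-x->q15 q11-y->q16 q12-x->q16 q12-y->q17 q13-x->q17 q13-y->q14 q14-x->q14 q14-y->q15 q15-x->q15 q15-y->q16 q16-x->q16 q16-y->q17 q17-x->q17 q17-y->q14

Build one automaton per condition and run them in lockstep. One (6 states) tracks the input length, saturating at 5; the other (4 states) tracks the count of `y`s modulo 4. Each combined state is a pair, one component from each; accept when both components accept.
With 18 states:
          x    y  
>  q0     q1   q2 
   q1     q3   q4 
   q2     q4   q5 
   q3     q6   q7 
   q4     q7   q8 
   q5     q8   q9 
   q6    q10  q11 
   q7    q11  q12 
   q8    q12  q13 
 * q9    q13  q10 
   q10   q14  q15 
   q11   q15  q16 
   q12   q16  q17 
 * q13   q17  q14 
   q14   q14  q15 
   q15   q15  q16 
   q16   q16  q17 
   q17   q17  q14 
(> = start, * = accepting)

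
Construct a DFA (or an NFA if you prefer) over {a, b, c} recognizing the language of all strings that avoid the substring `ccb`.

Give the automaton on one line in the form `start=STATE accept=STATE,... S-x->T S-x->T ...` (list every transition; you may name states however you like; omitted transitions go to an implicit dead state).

start=q0 accept=q0,q1,q2 q0-a->q0 q0-b->q0 q0-c->q1 q1-a->q0 q1-b->q0 q1-c->q2 q2-a->q0 q2-b->q3 q2-c->q2 q3-a->q3 q3-b->q3 q3-c->q3

This is the complement of 'contains `ccb`'. Use the same substring-matching states — q0 through q3 holding how much of `ccb` has just been matched — but flip the accepting set: everything except the trap q3 accepts.
4 states suffice.
        a   b   c  
>* q0   q0  q0  q1 
 * q1   q0  q0  q2 
 * q2   q0  q3  q2 
   q3   q3  q3  q3 
(> = start, * = accepting)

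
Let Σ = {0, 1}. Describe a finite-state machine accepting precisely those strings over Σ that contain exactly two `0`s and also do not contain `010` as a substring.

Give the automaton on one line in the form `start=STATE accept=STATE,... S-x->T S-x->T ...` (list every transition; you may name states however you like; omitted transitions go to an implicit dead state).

start=s0 accept=s2 s0-0->s1 s0-1->s0 s1-0->s2 s1-1->s3 s2-0->s4 s2-1->s2 s3-0->s4 s3-1->s5 s4-0->s4 s4-1->s4 s5-0->s2 s5-1->s5

Run two small machines in parallel and take their product. The first has 4 states tracking the count of `0`s, saturating at 3; the second has 4 states tracking partial matches of the forbidden pattern `010`. A product state is a pair (one from each), accepting exactly when both do. Minimizing collapses redundant product states.
        0   1  
>  s0   s1  s0 
   s1   s2  s3 
 * s2   s4  s2 
   s3   s4  s5 
   s4   s4  s4 
   s5   s2  s5 
(> = start, * = accepting)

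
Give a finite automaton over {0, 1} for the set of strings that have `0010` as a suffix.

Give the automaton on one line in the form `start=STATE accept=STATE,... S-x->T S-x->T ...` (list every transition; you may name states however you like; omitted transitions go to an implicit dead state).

start=S0 accept=S4 S0-0->S1 S0-1->S0 S1-0->S2 S1-1->S0 S2-0->S2 S2-1->S3 S3-0->S4 S3-1->S0 S4-0->S2 S4-1->S0

Let each state record the length of the longest suffix of the input read so far that is also a prefix of `0010`. S1 means the last symbol is `0`; S2 means the last 2 symbols are `00`; S3 means the last 3 symbols are `001`; S4 means the last 4 symbols are `0010`. Accept only at S4, where the string currently ends in `0010`.
A 5-state machine:
        0   1  
>  S0   S1  S0 
   S1   S2  S0 
   S2   S2  S3 
   S3   S4  S0 
 * S4   S2  S0 
(> = start, * = accepting)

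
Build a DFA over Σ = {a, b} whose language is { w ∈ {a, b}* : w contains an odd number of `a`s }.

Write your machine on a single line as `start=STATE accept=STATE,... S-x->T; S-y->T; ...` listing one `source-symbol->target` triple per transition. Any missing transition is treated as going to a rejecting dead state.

Keep the running count of `a`s modulo 2: each `a` advances along the cycle S0 → S1 → S0 while other symbols loop. Accept at S1.
        a   b  
>  S0   S1  S0 
 * S1   S0  S1 
(> = start, * = accepting)

start=S0; accept=S1; S0-a->S1; S0-b->S0; S1-a->S0; S1-b->S1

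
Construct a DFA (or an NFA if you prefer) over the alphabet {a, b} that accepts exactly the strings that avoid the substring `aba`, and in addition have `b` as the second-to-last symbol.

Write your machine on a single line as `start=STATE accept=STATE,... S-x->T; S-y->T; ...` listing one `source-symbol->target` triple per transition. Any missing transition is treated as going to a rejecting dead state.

Run two small machines in parallel and take their product. The first has 4 states tracking partial matches of the forbidden pattern `aba`; the second has 7 states tracking the last 2 symbols read. A product state is a pair (one from each), accepting exactly when both do. Minimizing collapses redundant product states.
7 states suffice.
        a   b  
>  q0   q1  q2 
   q1   q1  q3 
   q2   q4  q5 
   q3   q6  q5 
 * q4   q1  q3 
 * q5   q4  q5 
   q6   q6  q6 
(> = start, * = accepting)

start=q0; accept=q4,q5; q0-a->q1; q0-b->q2; q1-a->q1; q1-b->q3; q2-a->q4; q2-b->q5; q3-a->q6; q3-b->q5; q4-a->q1; q4-b->q3; q5-a->q4; q5-b->q5; q6-a->q6; q6-b->q6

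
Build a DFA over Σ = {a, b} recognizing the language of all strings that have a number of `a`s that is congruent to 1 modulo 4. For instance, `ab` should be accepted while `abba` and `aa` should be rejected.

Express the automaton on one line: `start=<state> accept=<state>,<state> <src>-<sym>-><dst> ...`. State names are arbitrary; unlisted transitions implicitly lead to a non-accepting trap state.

The only thing that matters is how many `a`s have appeared, reduced mod 4. Use one state per residue: s0 for 0, …, s3 for 3. Reading `a` moves to the next residue; anything else stays put. s1 is accepting.
With 4 states:
        a   b  
>  s0   s1  s0 
 * s1   s2  s1 
   s2   s3  s2 
   s3   s0  s3 
(> = start, * = accepting)

start=s0 accept=s1 s0-a->s1 s0-b->s0 s1-a->s2 s1-b->s1 s2-a->s3 s2-b->s2 s3-a->s0 s3-b->s3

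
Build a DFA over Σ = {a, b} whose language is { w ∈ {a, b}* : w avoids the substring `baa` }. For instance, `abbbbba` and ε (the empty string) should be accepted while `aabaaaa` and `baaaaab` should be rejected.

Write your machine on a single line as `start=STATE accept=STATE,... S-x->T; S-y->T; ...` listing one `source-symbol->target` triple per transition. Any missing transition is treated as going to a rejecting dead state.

This is the complement of 'contains `baa`'. Use the same substring-matching states — S0 through S3 holding how much of `baa` has just been matched — but flip the accepting set: everything except the trap S3 accepts.
4 states suffice.
        a   b  
>* S0   S0  S1 
 * S1   S2  S1 
 * S2   S3  S1 
   S3   S3  S3 
(> = start, * = accepting)

start=S0; accept=S0,S1,S2; S0-a->S0; S0-b->S1; S1-a->S2; S1-b->S1; S2-a->S3; S2-b->S1; S3-a->S3; S3-b->S3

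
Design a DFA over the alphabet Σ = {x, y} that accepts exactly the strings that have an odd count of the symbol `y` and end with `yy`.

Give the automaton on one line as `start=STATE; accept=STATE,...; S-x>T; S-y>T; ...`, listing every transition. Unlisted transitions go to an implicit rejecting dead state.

start=s0; accept=s3; s0-x>s0; s0-y>s1; s1-x>s1; s1-y>s2; s2-x>s0; s2-y>s3; s3-x>s1; s3-y>s2

Build one automaton per condition and run them in lockstep. The first has 2 states tracking the count of `y`s modulo 2; the second has 3 states tracking how much of the suffix `yy` has currently been matched. A product state is a pair (one from each), accepting exactly when both do. After merging equivalent states the machine shrinks.
With 4 states:
        x   y  
>  s0   s0  s1 
   s1   s1  s2 
   s2   s0  s3 
 * s3   s1  s2 
(> = start, * = accepting)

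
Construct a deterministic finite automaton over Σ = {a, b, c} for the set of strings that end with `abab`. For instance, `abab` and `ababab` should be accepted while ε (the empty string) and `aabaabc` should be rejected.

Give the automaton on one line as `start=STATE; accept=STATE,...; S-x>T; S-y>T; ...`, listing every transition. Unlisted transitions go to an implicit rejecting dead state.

Remember how much of `abab` the current input suffix matches. State q0 means no match yet; q1 means the last symbol is `a`; q2 means the last 2 symbols are `ab`; q3 means the last 3 symbols are `aba`; q4 means the last 4 symbols are `abab`. Only q4 accepts. On a mismatch, fall back to the longest proper suffix that is still a prefix of `abab`.
With 5 states:
        a   b   c  
>  q0   q1  q0  q0 
   q1   q1  q2  q0 
   q2   q3  q0  q0 
   q3   q1  q4  q0 
 * q4   q3  q0  q0 
(> = start, * = accepting)

start=q0; accept=q4; q0-a>q1; q0-b>q0; q0-c>q0; q1-a>q1; q1-b>q2; q1-c>q0; q2-a>q3; q2-b>q0; q2-c>q0; q3-a>q1; q3-b>q4; q3-c>q0; q4-a>q3; q4-b>q0; q4-c>q0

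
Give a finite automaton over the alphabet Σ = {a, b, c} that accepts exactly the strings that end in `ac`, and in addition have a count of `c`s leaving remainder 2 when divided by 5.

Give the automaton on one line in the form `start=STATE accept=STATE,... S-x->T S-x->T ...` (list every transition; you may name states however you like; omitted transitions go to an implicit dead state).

start=q0 accept=q4 q0-a->q0 q0-b->q0 q0-c->q1 q1-a->q2 q1-b->q1 q1-c->q3 q2-a->q2 q2-b->q1 q2-c->q4 q3-a->q3 q3-b->q3 q3-c->q5 q4-a->q3 q4-b->q3 q4-c->q5 q5-a->q5 q5-b->q5 q5-c->q6 q6-a->q6 q6-b->q6 q6-c->q0

Build one automaton per condition and run them in lockstep. The first has 3 states tracking how much of the suffix `ac` has currently been matched; the second has 5 states tracking the count of `c`s modulo 5. A product state is a pair (one from each), accepting exactly when both do. After merging equivalent states the machine shrinks.
        a   b   c  
>  q0   q0  q0  q1 
   q1   q2  q1  q3 
   q2   q2  q1  q4 
   q3   q3  q3  q5 
 * q4   q3  q3  q5 
   q5   q5  q5  q6 
   q6   q6  q6  q0 
(> = start, * = accepting)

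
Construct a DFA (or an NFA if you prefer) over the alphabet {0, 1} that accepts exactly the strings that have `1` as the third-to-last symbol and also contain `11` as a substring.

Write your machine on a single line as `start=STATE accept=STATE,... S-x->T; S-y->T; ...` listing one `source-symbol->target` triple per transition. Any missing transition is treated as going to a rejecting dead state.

start=q0; accept=q13,q14,q15,q16; q0-0->q1; q0-1->q2; q1-0->q3; q1-1->q4; q2-0->q5; q2-1->q6; q3-0->q7; q3-1->q8; q4-0->q9; q4-1->q10; q5-0->q11; q5-1->q12; q6-0->q13; q6-1->q14; q7-0->q7; q7-1->q8; q8-0->q9; q8-1->q10; q9-0->q11; q9-1->q12; q10-0->q13; q10-1->q14; q11-0->q7; q11-1->q8; q12-0->q9; q12-1->q10; q13-0->q15; q13-1->q16; q14-0->q13; q14-1->q14; q15-0->q17; q15-1->q18; q16-0->q19; q16-1->q10; q17-0->q17; q17-1->q18; q18-0->q19; q18-1->q10; q19-0->q15; q19-1->q16

Handle the two conditions separately and then intersect. The first has 15 states tracking the last 3 symbols read; the second has 3 states tracking whether and how much of `11` has been seen. A product state is a pair (one from each), accepting exactly when both do.
20 states suffice.
          0    1  
>  q0     q1   q2 
   q1     q3   q4 
   q2     q5   q6 
   q3     q7   q8 
   q4     q9  q10 
   q5    q11  q12 
   q6    q13  q14 
   q7     q7   q8 
   q8     q9  q10 
   q9    q11  q12 
   q10   q13  q14 
   q11    q7   q8 
   q12    q9  q10 
 * q13   q15  q16 
 * q14   q13  q14 
 * q15   q17  q18 
 * q16   q19  q10 
   q17   q17  q18 
   q18   q19  q10 
   q19   q15  q16 
(> = start, * = accepting)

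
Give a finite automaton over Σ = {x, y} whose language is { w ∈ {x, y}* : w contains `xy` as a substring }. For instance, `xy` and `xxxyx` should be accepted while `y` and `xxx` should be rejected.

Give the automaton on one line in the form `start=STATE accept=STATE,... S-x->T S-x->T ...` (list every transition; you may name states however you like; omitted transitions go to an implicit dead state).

Track how much of `xy` has been matched so far: state q0 is no progress, q2 is the absorbing accept state reached once `xy` has occurred. Intermediate states record partial matches; on a mismatch, fall back to the longest reusable overlap.
With 3 states:
        x   y  
>  q0   q1  q0 
   q1   q1  q2 
 * q2   q2  q2 
(> = start, * = accepting)

start=q0 accept=q2 q0-x->q1 q0-y->q0 q1-x->q1 q1-y->q2 q2-x->q2 q2-y->q2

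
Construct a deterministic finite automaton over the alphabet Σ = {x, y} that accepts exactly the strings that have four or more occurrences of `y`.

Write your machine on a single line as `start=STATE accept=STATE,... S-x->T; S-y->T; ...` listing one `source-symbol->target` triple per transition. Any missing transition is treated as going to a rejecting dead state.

Count `y`s, saturating at 5: states s0 through s4 mean 0 through 4 `y`s seen; s5 means more than 4. Each `y` increments (capped at s5); other symbols loop. Accept from {s4, s5}.
6 states suffice.
        x   y  
>  s0   s0  s1 
   s1   s1  s2 
   s2   s2  s3 
   s3   s3  s4 
 * s4   s4  s5 
 * s5   s5  s5 
(> = start, * = accepting)

start=s0; accept=s4,s5; s0-x->s0; s0-y->s1; s1-x->s1; s1-y->s2; s2-x->s2; s2-y->s3; s3-x->s3; s3-y->s4; s4-x->s4; s4-y->s5; s5-x->s5; s5-y->s5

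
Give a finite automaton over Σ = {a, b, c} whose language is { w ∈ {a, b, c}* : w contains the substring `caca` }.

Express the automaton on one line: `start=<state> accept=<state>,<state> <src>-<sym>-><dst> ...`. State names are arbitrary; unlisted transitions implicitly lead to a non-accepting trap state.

start=q0 accept=q4 q0-a->q0 q0-b->q0 q0-c->q1 q1-a->q2 q1-b->q0 q1-c->q1 q2-a->q0 q2-b->q0 q2-c->q3 q3-a->q4 q3-b->q0 q3-c->q1 q4-a->q4 q4-b->q4 q4-c->q4

Track how much of `caca` has been matched so far: state q0 is no progress, q4 is the absorbing accept state reached once `caca` has occurred. Intermediate states record partial matches; on a mismatch, fall back to the longest reusable overlap.
A 5-state machine:
        a   b   c  
>  q0   q0  q0  q1 
   q1   q2  q0  q1 
   q2   q0  q0  q3 
   q3   q4  q0  q1 
 * q4   q4  q4  q4 
(> = start, * = accepting)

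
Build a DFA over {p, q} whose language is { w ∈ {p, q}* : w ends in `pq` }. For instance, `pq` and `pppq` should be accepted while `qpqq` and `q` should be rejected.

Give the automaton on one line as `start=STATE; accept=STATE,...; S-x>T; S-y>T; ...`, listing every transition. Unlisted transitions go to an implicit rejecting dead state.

start=S0; accept=S2; S0-p>S1; S0-q>S0; S1-p>S1; S1-q>S2; S2-p>S1; S2-q>S0

Let each state record the length of the longest suffix of the input read so far that is also a prefix of `pq`. S1 means the last symbol is `p`; S2 means the last 2 symbols are `pq`. Accept only at S2, where the string currently ends in `pq`.
        p   q  
>  S0   S1  S0 
   S1   S1  S2 
 * S2   S1  S0 
(> = start, * = accepting)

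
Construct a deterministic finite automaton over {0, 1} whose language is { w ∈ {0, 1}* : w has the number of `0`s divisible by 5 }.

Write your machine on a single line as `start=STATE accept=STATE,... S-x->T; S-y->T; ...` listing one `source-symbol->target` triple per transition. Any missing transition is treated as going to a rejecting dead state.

Keep the running count of `0`s modulo 5: each `0` advances along the cycle s0 → s1 → s2 → s3 → s4 → s0 while other symbols loop. Accept at s0.
        0   1  
>* s0   s1  s0 
   s1   s2  s1 
   s2   s3  s2 
   s3   s4  s3 
   s4   s0  s4 
(> = start, * = accepting)

start=s0; accept=s0; s0-0->s1; s0-1->s0; s1-0->s2; s1-1->s1; s2-0->s3; s2-1->s2; s3-0->s4; s3-1->s3; s4-0->s0; s4-1->s4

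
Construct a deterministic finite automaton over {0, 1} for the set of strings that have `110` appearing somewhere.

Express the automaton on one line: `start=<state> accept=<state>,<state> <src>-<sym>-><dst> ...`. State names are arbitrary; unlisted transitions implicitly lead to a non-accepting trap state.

start=q0 accept=q3 q0-0->q0 q0-1->q1 q1-0->q0 q1-1->q2 q2-0->q3 q2-1->q2 q3-0->q3 q3-1->q3

States q0..q2 record the length of the longest prefix of `110` that matches the current input suffix. Reaching q3 means `110` has been seen, and we stay there forever. Accept from q3.
A 4-state machine:
        0   1  
>  q0   q0  q1 
   q1   q0  q2 
   q2   q3  q2 
 * q3   q3  q3 
(> = start, * = accepting)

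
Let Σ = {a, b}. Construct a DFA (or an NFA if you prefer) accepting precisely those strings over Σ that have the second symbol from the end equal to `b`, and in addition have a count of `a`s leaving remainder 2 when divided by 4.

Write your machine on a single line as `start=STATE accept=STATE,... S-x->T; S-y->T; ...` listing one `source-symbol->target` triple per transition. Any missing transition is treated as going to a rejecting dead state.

start=s0; accept=s9,s14; s0-a->s1; s0-b->s2; s1-a->s3; s1-b->s4; s2-a->s5; s2-b->s6; s3-a->s7; s3-b->s8; s4-a->s9; s4-b->s10; s5-a->s3; s5-b->s4; s6-a->s5; s6-b->s6; s7-a->s11; s7-b->s12; s8-a->s13; s8-b->s14; s9-a->s7; s9-b->s8; s10-a->s9; s10-b->s10; s11-a->s15; s11-b->s16; s12-a->s17; s12-b->s18; s13-a->s11; s13-b->s12; s14-a->s13; s14-b->s14; s15-a->s3; s15-b->s4; s16-a->s5; s16-b->s6; s17-a->s15; s17-b->s16; s18-a->s17; s18-b->s18

Handle the two conditions separately and then intersect. One (7 states) tracks the last 2 symbols read; the other (4 states) tracks the count of `a`s modulo 4. Each combined state is a pair, one component from each; accept when both components accept.
          a    b  
>  s0     s1   s2 
   s1     s3   s4 
   s2     s5   s6 
   s3     s7   s8 
   s4     s9  s10 
   s5     s3   s4 
   s6     s5   s6 
   s7    s11  s12 
   s8    s13  s14 
 * s9     s7   s8 
   s10    s9  s10 
   s11   s15  s16 
   s12   s17  s18 
   s13   s11  s12 
 * s14   s13  s14 
   s15    s3   s4 
   s16    s5   s6 
   s17   s15  s16 
   s18   s17  s18 
(> = start, * = accepting)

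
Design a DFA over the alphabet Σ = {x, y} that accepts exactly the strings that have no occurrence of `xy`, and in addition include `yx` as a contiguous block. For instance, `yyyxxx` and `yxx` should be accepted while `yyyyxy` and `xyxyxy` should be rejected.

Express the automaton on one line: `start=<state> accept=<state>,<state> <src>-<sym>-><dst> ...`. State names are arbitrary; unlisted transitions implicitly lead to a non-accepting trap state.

Handle the two conditions separately and then intersect. One (3 states) tracks partial matches of the forbidden pattern `xy`; the other (3 states) tracks whether and how much of `yx` has been seen. Each combined state is a pair, one component from each; accept when both components accept. Minimizing collapses redundant product states.
A 4-state machine:
        x   y  
>  q0   q1  q2 
   q1   q1  q1 
   q2   q3  q2 
 * q3   q3  q1 
(> = start, * = accepting)

start=q0 accept=q3 q0-x->q1 q0-y->q2 q1-x->q1 q1-y->q1 q2-x->q3 q2-y->q2 q3-x->q3 q3-y->q1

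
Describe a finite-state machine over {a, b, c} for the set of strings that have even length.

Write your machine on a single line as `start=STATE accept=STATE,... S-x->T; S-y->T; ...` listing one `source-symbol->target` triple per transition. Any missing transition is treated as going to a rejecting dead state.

Count input length modulo 2: every symbol advances one step around the cycle q0 → q1 → q0. Accept at q0.
A 2-state machine:
        a   b   c  
>* q0   q1  q1  q1 
   q1   q0  q0  q0 
(> = start, * = accepting)

start=q0; accept=q0; q0-a->q1; q0-b->q1; q0-c->q1; q1-a->q0; q1-b->q0; q1-c->q0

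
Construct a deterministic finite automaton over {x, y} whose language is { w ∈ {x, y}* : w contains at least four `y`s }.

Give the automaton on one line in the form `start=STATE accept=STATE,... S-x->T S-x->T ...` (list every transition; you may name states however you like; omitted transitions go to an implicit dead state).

Only the number of `y`s matters, and only up to 5. Make a chain s0 → s1 → s2 → s3 → s4 → s5 advanced by each `y` (with s5 absorbing); every other symbol self-loops. The accepting set is {s4, s5}.
        x   y  
>  s0   s0  s1 
   s1   s1  s2 
   s2   s2  s3 
   s3   s3  s4 
 * s4   s4  s5 
 * s5   s5  s5 
(> = start, * = accepting)

start=s0 accept=s4,s5 s0-x->s0 s0-y->s1 s1-x->s1 s1-y->s2 s2-x->s2 s2-y->s3 s3-x->s3 s3-y->s4 s4-x->s4 s4-y->s5 s5-x->s5 s5-y->s5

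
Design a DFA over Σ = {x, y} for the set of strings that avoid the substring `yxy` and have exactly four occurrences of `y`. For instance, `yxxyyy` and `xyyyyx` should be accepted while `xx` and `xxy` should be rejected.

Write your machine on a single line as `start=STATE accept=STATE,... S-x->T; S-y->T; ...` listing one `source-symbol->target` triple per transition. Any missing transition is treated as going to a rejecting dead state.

start=A; accept=L,O,R; A-x->A; A-y->B; B-x->C; B-y->D; C-x->E; C-y->F; D-x->G; D-y->H; E-x->E; E-y->D; F-x->F; F-y->I; G-x->J; G-y->I; H-x->K; H-y->L; I-x->I; I-y->M; J-x->J; J-y->H; K-x->N; K-y->M; L-x->O; L-y->P; M-x->M; M-y->Q; N-x->N; N-y->L; O-x->R; O-y->Q; P-x->S; P-y->P; Q-x->Q; Q-y->Q; R-x->R; R-y->P; S-x->T; S-y->Q; T-x->T; T-y->P

Build one automaton per condition and run them in lockstep. The first has 4 states tracking partial matches of the forbidden pattern `yxy`; the second has 6 states tracking the count of `y`s, saturating at 5. A product state is a pair (one from each), accepting exactly when both do.
       x  y 
>  A   A  B 
   B   C  D 
   C   E  F 
   D   G  H 
   E   E  D 
   F   F  I 
   G   J  I 
   H   K  L 
   I   I  M 
   J   J  H 
   K   N  M 
 * L   O  P 
   M   M  Q 
   N   N  L 
 * O   R  Q 
   P   S  P 
   Q   Q  Q 
 * R   R  P 
   S   T  Q 
   T   T  P 
(> = start, * = accepting)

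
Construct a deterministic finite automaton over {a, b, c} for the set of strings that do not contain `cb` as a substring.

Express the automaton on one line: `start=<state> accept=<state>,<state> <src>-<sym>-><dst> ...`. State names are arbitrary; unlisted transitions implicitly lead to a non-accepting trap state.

This is the complement of 'contains `cb`'. Use the same substring-matching states — q0 through q2 holding how much of `cb` has just been matched — but flip the accepting set: everything except the trap q2 accepts.
3 states suffice.
        a   b   c  
>* q0   q0  q0  q1 
 * q1   q0  q2  q1 
   q2   q2  q2  q2 
(> = start, * = accepting)

start=q0 accept=q0,q1 q0-a->q0 q0-b->q0 q0-c->q1 q1-a->q0 q1-b->q2 q1-c->q1 q2-a->q2 q2-b->q2 q2-c->q2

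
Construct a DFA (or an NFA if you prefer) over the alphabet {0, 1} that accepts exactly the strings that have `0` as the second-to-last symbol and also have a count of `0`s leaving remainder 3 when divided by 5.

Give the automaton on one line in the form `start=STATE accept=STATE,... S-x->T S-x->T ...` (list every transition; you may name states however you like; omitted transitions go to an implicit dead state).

start=q0 accept=q7,q12 q0-0->q1 q0-1->q2 q1-0->q3 q1-1->q4 q2-0->q5 q2-1->q6 q3-0->q7 q3-1->q8 q4-0->q9 q4-1->q10 q5-0->q3 q5-1->q4 q6-0->q5 q6-1->q6 q7-0->q11 q7-1->q12 q8-0->q13 q8-1->q14 q9-0->q7 q9-1->q8 q10-0->q9 q10-1->q10 q11-0->q15 q11-1->q16 q12-0->q17 q12-1->q18 q13-0->q11 q13-1->q12 q14-0->q13 q14-1->q14 q15-0->q19 q15-1->q20 q16-0->q21 q16-1->q22 q17-0->q15 q17-1->q16 q18-0->q17 q18-1->q18 q19-0->q3 q19-1->q4 q20-0->q5 q20-1->q6 q21-0->q19 q21-1->q20 q22-0->q21 q22-1->q22

Build one automaton per condition and run them in lockstep. One (7 states) tracks the last 2 symbols read; the other (5 states) tracks the count of `0`s modulo 5. Each combined state is a pair, one component from each; accept when both components accept.
23 states suffice.
          0    1  
>  q0     q1   q2 
   q1     q3   q4 
   q2     q5   q6 
   q3     q7   q8 
   q4     q9  q10 
   q5     q3   q4 
   q6     q5   q6 
 * q7    q11  q12 
   q8    q13  q14 
   q9     q7   q8 
   q10    q9  q10 
   q11   q15  q16 
 * q12   q17  q18 
   q13   q11  q12 
   q14   q13  q14 
   q15   q19  q20 
   q16   q21  q22 
   q17   q15  q16 
   q18   q17  q18 
   q19    q3   q4 
   q20    q5   q6 
   q21   q19  q20 
   q22   q21  q22 
(> = start, * = accepting)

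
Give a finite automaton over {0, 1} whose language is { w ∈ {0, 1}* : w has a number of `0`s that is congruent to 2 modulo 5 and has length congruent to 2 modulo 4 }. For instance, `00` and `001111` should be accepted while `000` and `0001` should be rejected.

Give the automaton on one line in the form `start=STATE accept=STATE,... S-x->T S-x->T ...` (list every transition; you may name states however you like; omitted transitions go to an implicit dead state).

start=s0 accept=s3 s0-0->s1 s0-1->s2 s1-0->s3 s1-1->s4 s2-0->s4 s2-1->s5 s3-0->s6 s3-1->s7 s4-0->s7 s4-1->s8 s5-0->s8 s5-1->s9 s6-0->s10 s6-1->s11 s7-0->s11 s7-1->s12 s8-0->s12 s8-1->s13 s9-0->s13 s9-1->s0 s10-0->s2 s10-1->s14 s11-0->s14 s11-1->s15 s12-0->s15 s12-1->s16 s13-0->s16 s13-1->s1 s14-0->s5 s14-1->s17 s15-0->s17 s15-1->s18 s16-0->s18 s16-1->s3 s17-0->s9 s17-1->s19 s18-0->s19 s18-1->s6 s19-0->s0 s19-1->s10

Build one automaton per condition and run them in lockstep. One (5 states) tracks the count of `0`s modulo 5; the other (4 states) tracks the input length modulo 4. Each combined state is a pair, one component from each; accept when both components accept.
20 states suffice.
          0    1  
>  s0     s1   s2 
   s1     s3   s4 
   s2     s4   s5 
 * s3     s6   s7 
   s4     s7   s8 
   s5     s8   s9 
   s6    s10  s11 
   s7    s11  s12 
   s8    s12  s13 
   s9    s13   s0 
   s10    s2  s14 
   s11   s14  s15 
   s12   s15  s16 
   s13   s16   s1 
   s14    s5  s17 
   s15   s17  s18 
   s16   s18   s3 
   s17    s9  s19 
   s18   s19   s6 
   s19    s0  s10 
(> = start, * = accepting)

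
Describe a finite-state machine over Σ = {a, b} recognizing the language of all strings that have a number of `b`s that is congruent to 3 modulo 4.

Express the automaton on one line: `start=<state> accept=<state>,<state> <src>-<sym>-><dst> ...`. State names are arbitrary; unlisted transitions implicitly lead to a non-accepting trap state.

The only thing that matters is how many `b`s have appeared, reduced mod 4. Use one state per residue: s0 for 0, …, s3 for 3. Reading `b` moves to the next residue; anything else stays put. s3 is accepting.
A 4-state machine:
        a   b  
>  s0   s0  s1 
   s1   s1  s2 
   s2   s2  s3 
 * s3   s3  s0 
(> = start, * = accepting)

start=s0 accept=s3 s0-a->s0 s0-b->s1 s1-a->s1 s1-b->s2 s2-a->s2 s2-b->s3 s3-a->s3 s3-b->s0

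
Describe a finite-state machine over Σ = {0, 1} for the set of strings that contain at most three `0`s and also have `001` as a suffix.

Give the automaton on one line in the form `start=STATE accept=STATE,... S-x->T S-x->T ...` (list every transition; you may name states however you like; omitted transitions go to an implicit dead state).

Handle the two conditions separately and then intersect. The first has 5 states tracking the count of `0`s, saturating at 4; the second has 4 states tracking how much of the suffix `001` has currently been matched. A product state is a pair (one from each), accepting exactly when both do. After merging equivalent states the machine shrinks.
An 8-state machine:
        0   1  
>  s0   s1  s0 
   s1   s2  s3 
   s2   s4  s5 
   s3   s6  s3 
   s4   s7  s5 
 * s5   s7  s7 
   s6   s4  s7 
   s7   s7  s7 
(> = start, * = accepting)

start=s0 accept=s5 s0-0->s1 s0-1->s0 s1-0->s2 s1-1->s3 s2-0->s4 s2-1->s5 s3-0->s6 s3-1->s3 s4-0->s7 s4-1->s5 s5-0->s7 s5-1->s7 s6-0->s4 s6-1->s7 s7-0->s7 s7-1->s7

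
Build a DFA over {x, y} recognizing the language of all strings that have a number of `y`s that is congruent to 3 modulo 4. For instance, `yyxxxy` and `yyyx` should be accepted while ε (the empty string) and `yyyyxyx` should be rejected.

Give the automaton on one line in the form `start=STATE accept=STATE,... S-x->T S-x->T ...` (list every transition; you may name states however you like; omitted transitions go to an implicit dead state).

The only thing that matters is how many `y`s have appeared, reduced mod 4. Use one state per residue: s0 for 0, …, s3 for 3. Reading `y` moves to the next residue; anything else stays put. s3 is accepting.
A 4-state machine:
        x   y  
>  s0   s0  s1 
   s1   s1  s2 
   s2   s2  s3 
 * s3   s3  s0 
(> = start, * = accepting)

start=s0 accept=s3 s0-x->s0 s0-y->s1 s1-x->s1 s1-y->s2 s2-x->s2 s2-y->s3 s3-x->s3 s3-y->s0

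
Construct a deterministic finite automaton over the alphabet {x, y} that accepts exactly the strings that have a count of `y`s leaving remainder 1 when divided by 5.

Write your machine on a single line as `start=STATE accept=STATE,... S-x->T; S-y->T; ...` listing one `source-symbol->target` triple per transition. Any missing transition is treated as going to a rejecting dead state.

start=q0; accept=q1; q0-x->q0; q0-y->q1; q1-x->q1; q1-y->q2; q2-x->q2; q2-y->q3; q3-x->q3; q3-y->q4; q4-x->q4; q4-y->q0

The only thing that matters is how many `y`s have appeared, reduced mod 5. Use one state per residue: q0 for 0, …, q4 for 4. Reading `y` moves to the next residue; anything else stays put. q1 is accepting.
With 5 states:
        x   y  
>  q0   q0  q1 
 * q1   q1  q2 
   q2   q2  q3 
   q3   q3  q4 
   q4   q4  q0 
(> = start, * = accepting)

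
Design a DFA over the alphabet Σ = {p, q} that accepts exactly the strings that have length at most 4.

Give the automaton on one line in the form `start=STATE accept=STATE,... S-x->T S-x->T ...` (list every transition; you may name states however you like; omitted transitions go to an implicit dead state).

start=s0 accept=s0,s1,s2,s3,s4 s0-p->s1 s0-q->s1 s1-p->s2 s1-q->s2 s2-p->s3 s2-q->s3 s3-p->s4 s3-q->s4 s4-p->s5 s4-q->s5 s5-p->s5 s5-q->s5

Count input length up to 5: every symbol moves from s0 toward s5, which means 'more than 4' and absorbs. Accept from {s0, s1, s2, s3, s4}.
        p   q  
>* s0   s1  s1 
 * s1   s2  s2 
 * s2   s3  s3 
 * s3   s4  s4 
 * s4   s5  s5 
   s5   s5  s5 
(> = start, * = accepting)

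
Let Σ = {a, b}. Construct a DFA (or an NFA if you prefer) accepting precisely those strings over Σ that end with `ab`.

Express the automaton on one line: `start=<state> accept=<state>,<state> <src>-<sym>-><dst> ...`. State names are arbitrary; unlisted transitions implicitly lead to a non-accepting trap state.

start=s0 accept=s2 s0-a->s1 s0-b->s0 s1-a->s1 s1-b->s2 s2-a->s1 s2-b->s0

Let each state record the length of the longest suffix of the input read so far that is also a prefix of `ab`. s1 means the last symbol is `a`; s2 means the last 2 symbols are `ab`. Accept only at s2, where the string currently ends in `ab`.
3 states suffice.
        a   b  
>  s0   s1  s0 
   s1   s1  s2 
 * s2   s1  s0 
(> = start, * = accepting)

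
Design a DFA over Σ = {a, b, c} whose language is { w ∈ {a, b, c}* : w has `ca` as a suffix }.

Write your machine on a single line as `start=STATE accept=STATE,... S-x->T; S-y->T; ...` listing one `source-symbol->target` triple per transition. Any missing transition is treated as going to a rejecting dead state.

Let each state record the length of the longest suffix of the input read so far that is also a prefix of `ca`. q1 means the last symbol is `c`; q2 means the last 2 symbols are `ca`. Accept only at q2, where the string currently ends in `ca`.
3 states suffice.
        a   b   c  
>  q0   q0  q0  q1 
   q1   q2  q0  q1 
 * q2   q0  q0  q1 
(> = start, * = accepting)

start=q0; accept=q2; q0-a->q0; q0-b->q0; q0-c->q1; q1-a->q2; q1-b->q0; q1-c->q1; q2-a->q0; q2-b->q0; q2-c->q1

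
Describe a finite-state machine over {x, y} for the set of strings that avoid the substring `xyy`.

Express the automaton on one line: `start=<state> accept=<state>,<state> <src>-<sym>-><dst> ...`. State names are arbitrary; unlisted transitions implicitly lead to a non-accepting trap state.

start=A accept=A,B,C A-x->B A-y->A B-x->B B-y->C C-x->B C-y->D D-x->D D-y->D

This is the complement of 'contains `xyy`'. Use the same substring-matching states — A through D holding how much of `xyy` has just been matched — but flip the accepting set: everything except the trap D accepts.
4 states suffice.
       x  y 
>* A   B  A 
 * B   B  C 
 * C   B  D 
   D   D  D 
(> = start, * = accepting)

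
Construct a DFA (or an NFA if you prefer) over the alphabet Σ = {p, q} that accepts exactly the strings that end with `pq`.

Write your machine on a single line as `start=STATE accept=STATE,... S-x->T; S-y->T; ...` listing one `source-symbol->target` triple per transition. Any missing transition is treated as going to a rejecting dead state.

start=S0; accept=S2; S0-p->S1; S0-q->S0; S1-p->S1; S1-q->S2; S2-p->S1; S2-q->S0

Remember how much of `pq` the current input suffix matches. State S0 means no match yet; S1 means the last symbol is `p`; S2 means the last 2 symbols are `pq`. Only S2 accepts. On a mismatch, fall back to the longest proper suffix that is still a prefix of `pq`.
With 3 states:
        p   q  
>  S0   S1  S0 
   S1   S1  S2 
 * S2   S1  S0 
(> = start, * = accepting)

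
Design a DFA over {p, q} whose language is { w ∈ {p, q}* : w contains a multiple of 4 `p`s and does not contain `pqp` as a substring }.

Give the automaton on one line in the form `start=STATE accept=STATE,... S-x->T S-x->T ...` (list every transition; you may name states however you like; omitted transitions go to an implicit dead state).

Handle the two conditions separately and then intersect. One (4 states) tracks the count of `p`s modulo 4; the other (4 states) tracks partial matches of the forbidden pattern `pqp`. Each combined state is a pair, one component from each; accept when both components accept.
16 states suffice.
          p    q  
>* S0     S1   S0 
   S1     S2   S3 
   S2     S4   S5 
   S3     S6   S7 
   S4     S8   S9 
   S5    S10  S11 
   S6    S10   S6 
   S7     S2   S7 
 * S8     S1  S12 
   S9    S13  S14 
   S10   S13  S10 
   S11    S4  S11 
 * S12   S15   S0 
   S13   S15  S13 
   S14    S8  S14 
   S15    S6  S15 
(> = start, * = accepting)

start=S0 accept=S0,S8,S12 S0-p->S1 S0-q->S0 S1-p->S2 S1-q->S3 S2-p->S4 S2-q->S5 S3-p->S6 S3-q->S7 S4-p->S8 S4-q->S9 S5-p->S10 S5-q->S11 S6-p->S10 S6-q->S6 S7-p->S2 S7-q->S7 S8-p->S1 S8-q->S12 S9-p->S13 S9-q->S14 S10-p->S13 S10-q->S10 S11-p->S4 S11-q->S11 S12-p->S15 S12-q->S0 S13-p->S15 S13-q->S13 S14-p->S8 S14-q->S14 S15-p->S6 S15-q->S15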